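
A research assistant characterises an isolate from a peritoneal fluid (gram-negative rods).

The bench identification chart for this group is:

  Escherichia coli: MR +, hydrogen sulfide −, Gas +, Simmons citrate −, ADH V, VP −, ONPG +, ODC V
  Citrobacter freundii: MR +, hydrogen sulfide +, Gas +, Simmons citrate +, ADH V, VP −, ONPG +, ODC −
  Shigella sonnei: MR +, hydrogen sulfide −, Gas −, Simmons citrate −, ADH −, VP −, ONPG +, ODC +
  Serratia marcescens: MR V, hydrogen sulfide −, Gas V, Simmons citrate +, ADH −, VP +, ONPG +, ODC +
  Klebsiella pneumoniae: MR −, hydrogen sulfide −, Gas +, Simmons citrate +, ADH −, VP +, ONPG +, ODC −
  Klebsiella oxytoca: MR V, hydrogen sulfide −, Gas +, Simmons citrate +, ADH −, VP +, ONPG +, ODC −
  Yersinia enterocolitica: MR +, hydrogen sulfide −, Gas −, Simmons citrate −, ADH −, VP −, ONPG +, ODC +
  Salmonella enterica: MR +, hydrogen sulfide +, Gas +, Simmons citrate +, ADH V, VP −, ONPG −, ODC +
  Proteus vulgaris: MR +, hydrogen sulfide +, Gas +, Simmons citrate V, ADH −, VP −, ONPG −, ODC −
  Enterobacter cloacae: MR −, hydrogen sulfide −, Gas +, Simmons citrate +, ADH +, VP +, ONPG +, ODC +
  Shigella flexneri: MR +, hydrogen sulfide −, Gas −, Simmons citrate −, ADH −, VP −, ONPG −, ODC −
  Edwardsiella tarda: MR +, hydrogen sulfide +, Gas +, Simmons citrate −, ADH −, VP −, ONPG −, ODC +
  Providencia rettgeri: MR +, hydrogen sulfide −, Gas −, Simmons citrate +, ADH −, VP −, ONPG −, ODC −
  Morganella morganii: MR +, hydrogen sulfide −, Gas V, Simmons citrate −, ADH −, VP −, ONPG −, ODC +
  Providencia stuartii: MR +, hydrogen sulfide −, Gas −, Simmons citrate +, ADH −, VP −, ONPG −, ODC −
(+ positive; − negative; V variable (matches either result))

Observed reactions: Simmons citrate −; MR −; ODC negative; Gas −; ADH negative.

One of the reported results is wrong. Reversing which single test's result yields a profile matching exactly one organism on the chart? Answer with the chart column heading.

As reported, no row in the chart matches all 5 reactions.
Reversing ODC → still no organism matches.
Reversing Simmons citrate → still no organism matches.
Reversing Gas → still no organism matches.
Reversing MR (to +) → unique match: Shigella flexneri.
Reversing ADH → still no organism matches.

MR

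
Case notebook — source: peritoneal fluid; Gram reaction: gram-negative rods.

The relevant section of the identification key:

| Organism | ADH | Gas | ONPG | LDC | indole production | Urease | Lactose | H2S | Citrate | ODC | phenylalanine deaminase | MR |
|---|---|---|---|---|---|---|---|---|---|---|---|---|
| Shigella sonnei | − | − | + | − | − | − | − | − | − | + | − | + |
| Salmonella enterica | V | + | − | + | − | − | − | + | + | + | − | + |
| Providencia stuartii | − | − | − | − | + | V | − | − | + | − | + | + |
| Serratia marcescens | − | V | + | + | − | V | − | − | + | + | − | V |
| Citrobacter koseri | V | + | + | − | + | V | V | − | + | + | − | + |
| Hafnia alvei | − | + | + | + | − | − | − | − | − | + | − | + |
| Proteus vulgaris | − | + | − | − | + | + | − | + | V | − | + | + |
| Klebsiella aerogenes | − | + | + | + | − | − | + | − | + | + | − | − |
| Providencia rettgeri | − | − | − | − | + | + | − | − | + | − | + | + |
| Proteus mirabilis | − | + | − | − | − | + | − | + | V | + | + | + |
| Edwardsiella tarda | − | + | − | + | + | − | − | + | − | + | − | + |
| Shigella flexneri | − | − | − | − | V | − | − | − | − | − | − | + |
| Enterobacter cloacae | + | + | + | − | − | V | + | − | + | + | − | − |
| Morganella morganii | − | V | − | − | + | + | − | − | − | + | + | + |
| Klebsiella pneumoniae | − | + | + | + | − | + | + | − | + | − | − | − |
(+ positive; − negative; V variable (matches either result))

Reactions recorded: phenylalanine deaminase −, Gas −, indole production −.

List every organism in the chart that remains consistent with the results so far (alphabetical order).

Serratia marcescens, Shigella flexneri, Shigella sonnei

phenylalanine deaminase −: excludes 5 organisms — 10 left.
indole production −: excludes Citrobacter koseri, Edwardsiella tarda — 8 left.
Gas −: excludes 5 organisms — 3 left.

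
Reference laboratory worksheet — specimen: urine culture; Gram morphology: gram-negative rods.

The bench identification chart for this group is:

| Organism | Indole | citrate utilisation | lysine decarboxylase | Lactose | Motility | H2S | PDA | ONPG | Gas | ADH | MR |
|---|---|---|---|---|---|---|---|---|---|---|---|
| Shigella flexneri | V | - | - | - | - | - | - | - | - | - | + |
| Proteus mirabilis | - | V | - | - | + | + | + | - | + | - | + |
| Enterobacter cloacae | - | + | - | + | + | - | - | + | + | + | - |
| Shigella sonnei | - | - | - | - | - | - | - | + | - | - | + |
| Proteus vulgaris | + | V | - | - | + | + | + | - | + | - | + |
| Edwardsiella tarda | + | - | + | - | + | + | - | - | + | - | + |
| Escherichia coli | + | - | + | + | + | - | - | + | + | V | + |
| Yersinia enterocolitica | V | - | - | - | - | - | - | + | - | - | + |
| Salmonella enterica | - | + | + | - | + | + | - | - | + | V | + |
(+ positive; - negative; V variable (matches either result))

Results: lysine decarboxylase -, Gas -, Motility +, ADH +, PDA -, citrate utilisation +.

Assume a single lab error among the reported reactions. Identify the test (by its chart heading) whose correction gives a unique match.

Gas

As reported, no row in the chart matches all 6 reactions.
Reversing Gas (to +) → unique match: Enterobacter cloacae.
Reversing citrate utilisation → still no organism matches.
Reversing lysine decarboxylase → still no organism matches.
Reversing PDA → still no organism matches.
Reversing ADH → still no organism matches.
Reversing Motility → still no organism matches.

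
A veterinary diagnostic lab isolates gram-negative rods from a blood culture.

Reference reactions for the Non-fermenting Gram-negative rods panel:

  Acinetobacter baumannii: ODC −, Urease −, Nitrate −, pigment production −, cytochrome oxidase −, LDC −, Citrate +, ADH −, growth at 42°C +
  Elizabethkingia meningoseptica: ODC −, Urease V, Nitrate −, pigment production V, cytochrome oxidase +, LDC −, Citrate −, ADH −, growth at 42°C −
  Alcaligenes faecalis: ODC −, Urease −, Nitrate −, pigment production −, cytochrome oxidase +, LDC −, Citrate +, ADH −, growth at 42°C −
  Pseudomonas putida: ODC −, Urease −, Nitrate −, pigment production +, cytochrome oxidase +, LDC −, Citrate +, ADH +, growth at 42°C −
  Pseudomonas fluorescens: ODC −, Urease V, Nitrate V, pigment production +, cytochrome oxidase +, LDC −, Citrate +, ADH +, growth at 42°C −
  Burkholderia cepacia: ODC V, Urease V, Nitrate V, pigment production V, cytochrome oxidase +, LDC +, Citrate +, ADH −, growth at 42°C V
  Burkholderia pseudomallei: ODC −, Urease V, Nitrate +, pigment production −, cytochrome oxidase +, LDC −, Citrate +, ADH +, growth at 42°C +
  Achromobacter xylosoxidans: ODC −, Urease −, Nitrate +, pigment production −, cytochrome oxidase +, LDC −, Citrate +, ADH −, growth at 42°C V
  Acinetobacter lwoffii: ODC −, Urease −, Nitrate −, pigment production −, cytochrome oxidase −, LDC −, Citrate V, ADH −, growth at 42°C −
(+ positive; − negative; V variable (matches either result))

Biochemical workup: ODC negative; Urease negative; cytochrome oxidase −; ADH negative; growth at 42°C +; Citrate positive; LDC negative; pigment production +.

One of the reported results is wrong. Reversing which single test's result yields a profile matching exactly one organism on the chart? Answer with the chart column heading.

pigment production

As reported, no row in the chart matches all 8 reactions.
Reversing Urease → still no organism matches.
Reversing growth at 42°C → still no organism matches.
Reversing Citrate → still no organism matches.
Reversing pigment production (to −) → unique match: Acinetobacter baumannii.
Reversing ODC → still no organism matches.
Reversing LDC → still no organism matches.
Reversing ADH → still no organism matches.
Reversing cytochrome oxidase → still no organism matches.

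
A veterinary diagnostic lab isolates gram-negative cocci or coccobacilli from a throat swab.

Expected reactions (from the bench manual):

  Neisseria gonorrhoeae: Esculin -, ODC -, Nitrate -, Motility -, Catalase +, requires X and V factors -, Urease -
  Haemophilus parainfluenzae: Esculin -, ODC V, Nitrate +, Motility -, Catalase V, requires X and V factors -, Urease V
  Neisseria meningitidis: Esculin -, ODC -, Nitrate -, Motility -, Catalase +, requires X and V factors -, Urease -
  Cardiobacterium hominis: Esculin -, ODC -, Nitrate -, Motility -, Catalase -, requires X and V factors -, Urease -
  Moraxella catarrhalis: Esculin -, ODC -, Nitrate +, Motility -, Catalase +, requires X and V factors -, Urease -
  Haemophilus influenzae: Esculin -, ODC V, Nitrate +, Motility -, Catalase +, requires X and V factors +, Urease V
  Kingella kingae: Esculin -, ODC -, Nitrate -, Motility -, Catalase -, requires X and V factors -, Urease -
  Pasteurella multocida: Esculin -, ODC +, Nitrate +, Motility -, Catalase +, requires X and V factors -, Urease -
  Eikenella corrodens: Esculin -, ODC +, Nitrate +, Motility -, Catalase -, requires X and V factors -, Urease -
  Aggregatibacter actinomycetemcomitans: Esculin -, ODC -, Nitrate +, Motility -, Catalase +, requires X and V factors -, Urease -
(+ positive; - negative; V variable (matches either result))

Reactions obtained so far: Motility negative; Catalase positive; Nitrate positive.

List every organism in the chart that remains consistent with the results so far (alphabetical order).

Aggregatibacter actinomycetemcomitans, Haemophilus influenzae, Haemophilus parainfluenzae, Moraxella catarrhalis, Pasteurella multocida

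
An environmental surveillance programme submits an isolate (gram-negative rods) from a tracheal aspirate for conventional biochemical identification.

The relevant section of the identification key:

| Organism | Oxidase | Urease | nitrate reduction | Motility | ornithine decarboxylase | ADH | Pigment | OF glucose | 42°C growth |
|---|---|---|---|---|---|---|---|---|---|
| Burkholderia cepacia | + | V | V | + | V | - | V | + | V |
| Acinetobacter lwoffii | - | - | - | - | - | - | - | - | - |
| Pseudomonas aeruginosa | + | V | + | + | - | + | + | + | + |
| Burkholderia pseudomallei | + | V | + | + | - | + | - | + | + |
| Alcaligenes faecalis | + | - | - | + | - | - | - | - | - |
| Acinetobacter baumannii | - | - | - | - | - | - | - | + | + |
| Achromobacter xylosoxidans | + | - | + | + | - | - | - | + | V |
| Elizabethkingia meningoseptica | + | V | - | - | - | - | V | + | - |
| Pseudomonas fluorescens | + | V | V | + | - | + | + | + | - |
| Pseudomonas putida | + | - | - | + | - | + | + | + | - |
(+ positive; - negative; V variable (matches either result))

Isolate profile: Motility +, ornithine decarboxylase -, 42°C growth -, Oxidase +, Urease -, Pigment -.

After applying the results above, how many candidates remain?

3

Pigment -: excludes Pseudomonas aeruginosa, Pseudomonas fluorescens, Pseudomonas putida — 7 left.
ornithine decarboxylase -: all 7 remaining candidates are consistent.
Oxidase +: excludes Acinetobacter lwoffii, Acinetobacter baumannii — 5 left.
Urease -: all 5 remaining candidates are consistent.
Motility +: excludes Elizabethkingia meningoseptica — 4 left.
42°C growth -: excludes Burkholderia pseudomallei — 3 left.
Still consistent: Achromobacter xylosoxidans, Alcaligenes faecalis, Burkholderia cepacia.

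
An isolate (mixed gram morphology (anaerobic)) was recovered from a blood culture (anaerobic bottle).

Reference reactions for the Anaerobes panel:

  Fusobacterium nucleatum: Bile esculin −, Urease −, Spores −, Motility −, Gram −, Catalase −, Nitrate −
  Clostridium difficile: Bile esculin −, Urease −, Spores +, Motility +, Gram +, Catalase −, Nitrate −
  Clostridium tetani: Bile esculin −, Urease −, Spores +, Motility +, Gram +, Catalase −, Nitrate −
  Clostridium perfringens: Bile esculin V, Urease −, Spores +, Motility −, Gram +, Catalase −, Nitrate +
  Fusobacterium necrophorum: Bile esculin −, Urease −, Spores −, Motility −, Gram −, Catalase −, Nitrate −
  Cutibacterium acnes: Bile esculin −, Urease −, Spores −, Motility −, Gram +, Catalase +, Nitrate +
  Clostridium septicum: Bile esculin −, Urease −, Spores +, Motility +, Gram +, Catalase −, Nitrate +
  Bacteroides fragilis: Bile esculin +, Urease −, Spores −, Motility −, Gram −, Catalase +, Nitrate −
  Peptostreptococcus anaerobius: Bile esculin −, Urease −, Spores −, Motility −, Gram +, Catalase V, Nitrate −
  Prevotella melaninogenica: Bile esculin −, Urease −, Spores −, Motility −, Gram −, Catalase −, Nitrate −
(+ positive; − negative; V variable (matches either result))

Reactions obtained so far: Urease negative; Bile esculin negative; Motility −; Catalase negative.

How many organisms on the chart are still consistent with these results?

Motility −: excludes Clostridium difficile, Clostridium tetani, Clostridium septicum — 7 left.
Bile esculin −: excludes Bacteroides fragilis — 6 left.
Urease −: all 6 remaining candidates are consistent.
Catalase −: excludes Cutibacterium acnes — 5 left.
Still consistent: Clostridium perfringens, Fusobacterium necrophorum, Fusobacterium nucleatum, Peptostreptococcus anaerobius, Prevotella melaninogenica.

5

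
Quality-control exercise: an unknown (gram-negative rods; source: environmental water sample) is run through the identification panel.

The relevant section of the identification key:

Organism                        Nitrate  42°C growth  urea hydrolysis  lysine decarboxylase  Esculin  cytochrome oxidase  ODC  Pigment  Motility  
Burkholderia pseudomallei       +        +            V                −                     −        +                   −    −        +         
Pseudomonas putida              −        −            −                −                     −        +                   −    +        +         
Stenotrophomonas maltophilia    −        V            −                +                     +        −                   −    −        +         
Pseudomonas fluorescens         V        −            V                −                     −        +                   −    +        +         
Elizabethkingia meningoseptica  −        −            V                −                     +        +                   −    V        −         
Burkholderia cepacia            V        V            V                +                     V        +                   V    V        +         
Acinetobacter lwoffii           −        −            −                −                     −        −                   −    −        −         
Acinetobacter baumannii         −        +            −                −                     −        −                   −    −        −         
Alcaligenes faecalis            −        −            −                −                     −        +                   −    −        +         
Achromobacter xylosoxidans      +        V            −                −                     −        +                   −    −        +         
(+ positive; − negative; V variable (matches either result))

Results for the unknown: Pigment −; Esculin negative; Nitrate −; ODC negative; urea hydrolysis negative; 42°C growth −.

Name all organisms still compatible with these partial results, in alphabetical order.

Esculin −: excludes Stenotrophomonas maltophilia, Elizabethkingia meningoseptica — 8 left.
ODC −: all 8 remaining candidates are consistent.
42°C growth −: excludes Burkholderia pseudomallei, Acinetobacter baumannii — 6 left.
urea hydrolysis −: all 6 remaining candidates are consistent.
Nitrate −: excludes Achromobacter xylosoxidans — 5 left.
Pigment −: excludes Pseudomonas putida, Pseudomonas fluorescens — 3 left.

Acinetobacter lwoffii, Alcaligenes faecalis, Burkholderia cepacia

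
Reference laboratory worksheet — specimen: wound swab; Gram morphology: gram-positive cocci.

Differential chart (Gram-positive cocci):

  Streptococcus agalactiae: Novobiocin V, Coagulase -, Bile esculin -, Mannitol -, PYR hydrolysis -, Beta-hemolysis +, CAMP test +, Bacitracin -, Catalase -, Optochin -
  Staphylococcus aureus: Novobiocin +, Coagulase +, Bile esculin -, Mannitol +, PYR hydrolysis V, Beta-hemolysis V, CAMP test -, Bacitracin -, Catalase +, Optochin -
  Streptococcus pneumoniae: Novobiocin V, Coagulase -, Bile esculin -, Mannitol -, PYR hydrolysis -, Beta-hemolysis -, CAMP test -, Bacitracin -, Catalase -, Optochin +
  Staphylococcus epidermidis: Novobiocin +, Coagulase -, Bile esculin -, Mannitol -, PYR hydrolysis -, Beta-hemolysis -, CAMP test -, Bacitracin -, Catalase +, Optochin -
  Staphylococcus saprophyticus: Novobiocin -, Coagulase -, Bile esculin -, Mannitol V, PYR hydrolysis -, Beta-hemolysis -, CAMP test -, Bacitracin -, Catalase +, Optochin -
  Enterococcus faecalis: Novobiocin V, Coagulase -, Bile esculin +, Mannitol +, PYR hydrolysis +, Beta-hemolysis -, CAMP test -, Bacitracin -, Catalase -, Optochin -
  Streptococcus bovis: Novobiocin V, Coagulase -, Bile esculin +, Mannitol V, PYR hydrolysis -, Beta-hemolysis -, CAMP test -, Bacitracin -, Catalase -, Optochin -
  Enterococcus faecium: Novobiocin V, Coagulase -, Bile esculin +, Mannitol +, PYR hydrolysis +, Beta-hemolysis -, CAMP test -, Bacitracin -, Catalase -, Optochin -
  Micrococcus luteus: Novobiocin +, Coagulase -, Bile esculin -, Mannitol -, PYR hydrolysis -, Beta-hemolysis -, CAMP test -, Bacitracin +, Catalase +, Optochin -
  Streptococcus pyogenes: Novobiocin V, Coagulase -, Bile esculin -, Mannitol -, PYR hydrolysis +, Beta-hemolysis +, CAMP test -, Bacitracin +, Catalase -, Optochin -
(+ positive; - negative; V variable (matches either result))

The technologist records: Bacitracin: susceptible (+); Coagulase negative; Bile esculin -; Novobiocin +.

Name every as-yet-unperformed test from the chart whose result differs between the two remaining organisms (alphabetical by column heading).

Coagulase -: excludes Staphylococcus aureus — 9 left.
Novobiocin +: excludes Staphylococcus saprophyticus — 8 left.
Bile esculin -: excludes Enterococcus faecalis, Streptococcus bovis, Enterococcus faecium — 5 left.
Bacitracin +: excludes Streptococcus agalactiae, Streptococcus pneumoniae, Staphylococcus epidermidis — 2 left.
Two candidates remain: Micrococcus luteus and Streptococcus pyogenes.
  Mannitol: - vs - — same for both, does not separate.
  PYR hydrolysis: Micrococcus luteus -, Streptococcus pyogenes + — discriminates.
  Beta-hemolysis: Micrococcus luteus -, Streptococcus pyogenes + — discriminates.
  CAMP test: - vs - — same for both, does not separate.
  Catalase: Micrococcus luteus +, Streptococcus pyogenes - — discriminates.
  Optochin: - vs - — same for both, does not separate.

Beta-hemolysis, Catalase, PYR hydrolysis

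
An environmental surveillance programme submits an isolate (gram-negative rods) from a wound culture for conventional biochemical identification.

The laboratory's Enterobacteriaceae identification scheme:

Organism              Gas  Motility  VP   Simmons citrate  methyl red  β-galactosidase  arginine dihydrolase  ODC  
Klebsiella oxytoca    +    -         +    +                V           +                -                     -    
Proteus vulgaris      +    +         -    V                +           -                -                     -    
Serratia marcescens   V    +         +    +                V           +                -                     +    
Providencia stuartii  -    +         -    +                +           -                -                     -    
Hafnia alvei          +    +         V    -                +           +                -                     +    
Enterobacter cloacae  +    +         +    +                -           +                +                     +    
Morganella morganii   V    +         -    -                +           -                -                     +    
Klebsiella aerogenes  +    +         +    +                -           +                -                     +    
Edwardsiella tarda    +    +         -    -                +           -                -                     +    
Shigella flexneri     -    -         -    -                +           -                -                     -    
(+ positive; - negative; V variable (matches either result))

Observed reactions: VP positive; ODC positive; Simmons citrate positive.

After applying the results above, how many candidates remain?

Simmons citrate +: excludes Hafnia alvei, Morganella morganii, Edwardsiella tarda, Shigella flexneri — 6 left.
ODC +: excludes Klebsiella oxytoca, Proteus vulgaris, Providencia stuartii — 3 left.
VP +: all 3 remaining candidates are consistent.
Still consistent: Enterobacter cloacae, Klebsiella aerogenes, Serratia marcescens.

3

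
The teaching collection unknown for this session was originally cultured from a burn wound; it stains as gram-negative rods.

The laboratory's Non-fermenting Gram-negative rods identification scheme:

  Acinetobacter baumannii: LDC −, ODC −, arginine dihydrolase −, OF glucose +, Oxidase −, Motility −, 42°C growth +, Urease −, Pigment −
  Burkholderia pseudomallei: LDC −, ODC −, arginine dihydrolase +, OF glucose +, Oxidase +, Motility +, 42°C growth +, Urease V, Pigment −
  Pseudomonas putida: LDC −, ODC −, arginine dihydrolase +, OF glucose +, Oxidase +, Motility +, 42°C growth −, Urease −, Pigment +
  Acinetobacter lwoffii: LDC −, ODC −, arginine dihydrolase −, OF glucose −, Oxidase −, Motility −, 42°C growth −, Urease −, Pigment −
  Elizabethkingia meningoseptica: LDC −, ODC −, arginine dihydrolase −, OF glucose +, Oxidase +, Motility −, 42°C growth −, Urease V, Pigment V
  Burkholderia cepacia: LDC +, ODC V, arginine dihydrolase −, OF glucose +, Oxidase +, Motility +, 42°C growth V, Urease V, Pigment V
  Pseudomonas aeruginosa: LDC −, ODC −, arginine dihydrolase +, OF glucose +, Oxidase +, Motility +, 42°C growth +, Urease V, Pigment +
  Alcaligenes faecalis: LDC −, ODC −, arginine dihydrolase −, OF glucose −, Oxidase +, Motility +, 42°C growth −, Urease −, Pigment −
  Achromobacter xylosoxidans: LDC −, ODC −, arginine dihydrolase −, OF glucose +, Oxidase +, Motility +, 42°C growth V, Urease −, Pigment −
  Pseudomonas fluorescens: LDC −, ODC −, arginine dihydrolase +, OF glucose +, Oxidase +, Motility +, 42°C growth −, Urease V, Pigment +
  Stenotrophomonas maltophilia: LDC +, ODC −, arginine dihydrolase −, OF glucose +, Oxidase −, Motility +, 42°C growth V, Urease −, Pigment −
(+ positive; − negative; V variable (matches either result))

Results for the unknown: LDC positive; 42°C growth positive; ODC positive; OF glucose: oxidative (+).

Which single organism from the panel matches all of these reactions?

Burkholderia cepacia

ODC +: excludes 10 organisms — 1 left.
LDC +: the one remaining candidate is consistent.
OF glucose +: the one remaining candidate is consistent.
42°C growth +: the one remaining candidate is consistent.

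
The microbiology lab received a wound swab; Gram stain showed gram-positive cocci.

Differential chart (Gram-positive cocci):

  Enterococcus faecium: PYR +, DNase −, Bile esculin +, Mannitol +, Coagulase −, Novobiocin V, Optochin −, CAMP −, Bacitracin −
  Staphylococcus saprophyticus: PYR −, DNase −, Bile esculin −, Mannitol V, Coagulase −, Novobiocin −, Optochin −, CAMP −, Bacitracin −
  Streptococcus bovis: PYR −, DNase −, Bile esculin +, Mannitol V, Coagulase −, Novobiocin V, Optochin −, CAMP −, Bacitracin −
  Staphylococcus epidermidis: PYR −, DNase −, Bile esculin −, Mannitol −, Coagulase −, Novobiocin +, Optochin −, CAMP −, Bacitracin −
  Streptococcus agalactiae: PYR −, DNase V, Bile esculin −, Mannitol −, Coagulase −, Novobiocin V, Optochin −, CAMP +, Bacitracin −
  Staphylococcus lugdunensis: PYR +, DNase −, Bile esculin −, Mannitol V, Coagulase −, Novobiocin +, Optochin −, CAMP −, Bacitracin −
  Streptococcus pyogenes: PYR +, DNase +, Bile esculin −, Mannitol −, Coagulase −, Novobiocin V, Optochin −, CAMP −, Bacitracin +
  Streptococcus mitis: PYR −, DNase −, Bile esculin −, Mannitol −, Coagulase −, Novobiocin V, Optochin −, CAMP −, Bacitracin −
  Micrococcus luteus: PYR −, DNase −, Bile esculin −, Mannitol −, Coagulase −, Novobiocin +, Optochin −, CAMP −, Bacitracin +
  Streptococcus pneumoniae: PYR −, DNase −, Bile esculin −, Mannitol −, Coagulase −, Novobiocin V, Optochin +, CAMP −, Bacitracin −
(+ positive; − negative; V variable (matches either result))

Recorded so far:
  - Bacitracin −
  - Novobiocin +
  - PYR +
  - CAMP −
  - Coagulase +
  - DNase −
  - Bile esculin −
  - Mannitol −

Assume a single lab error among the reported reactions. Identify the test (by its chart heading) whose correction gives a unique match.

As reported, no row in the chart matches all 8 reactions.
Reversing DNase → still no organism matches.
Reversing Bile esculin → still no organism matches.
Reversing Mannitol → still no organism matches.
Reversing Novobiocin → still no organism matches.
Reversing Coagulase (to −) → unique match: Staphylococcus lugdunensis.
Reversing Bacitracin → still no organism matches.
Reversing PYR → still no organism matches.
Reversing CAMP → still no organism matches.

Coagulase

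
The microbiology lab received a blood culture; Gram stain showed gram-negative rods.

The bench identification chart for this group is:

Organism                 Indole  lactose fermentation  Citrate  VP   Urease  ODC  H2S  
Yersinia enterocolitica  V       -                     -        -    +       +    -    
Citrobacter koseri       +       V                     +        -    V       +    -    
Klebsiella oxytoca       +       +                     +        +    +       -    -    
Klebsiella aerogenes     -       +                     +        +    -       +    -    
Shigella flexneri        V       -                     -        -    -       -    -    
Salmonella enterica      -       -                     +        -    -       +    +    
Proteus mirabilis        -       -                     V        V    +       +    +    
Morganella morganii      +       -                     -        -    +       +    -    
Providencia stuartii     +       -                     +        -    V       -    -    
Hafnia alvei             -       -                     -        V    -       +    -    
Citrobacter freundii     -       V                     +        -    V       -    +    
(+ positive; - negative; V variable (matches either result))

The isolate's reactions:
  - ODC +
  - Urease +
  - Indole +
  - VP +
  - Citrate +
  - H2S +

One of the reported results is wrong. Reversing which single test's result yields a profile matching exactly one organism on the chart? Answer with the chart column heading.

As reported, no row in the chart matches all 6 reactions.
Reversing H2S → still no organism matches.
Reversing ODC → still no organism matches.
Reversing Urease → still no organism matches.
Reversing VP → still no organism matches.
Reversing Citrate → still no organism matches.
Reversing Indole (to -) → unique match: Proteus mirabilis.

Indole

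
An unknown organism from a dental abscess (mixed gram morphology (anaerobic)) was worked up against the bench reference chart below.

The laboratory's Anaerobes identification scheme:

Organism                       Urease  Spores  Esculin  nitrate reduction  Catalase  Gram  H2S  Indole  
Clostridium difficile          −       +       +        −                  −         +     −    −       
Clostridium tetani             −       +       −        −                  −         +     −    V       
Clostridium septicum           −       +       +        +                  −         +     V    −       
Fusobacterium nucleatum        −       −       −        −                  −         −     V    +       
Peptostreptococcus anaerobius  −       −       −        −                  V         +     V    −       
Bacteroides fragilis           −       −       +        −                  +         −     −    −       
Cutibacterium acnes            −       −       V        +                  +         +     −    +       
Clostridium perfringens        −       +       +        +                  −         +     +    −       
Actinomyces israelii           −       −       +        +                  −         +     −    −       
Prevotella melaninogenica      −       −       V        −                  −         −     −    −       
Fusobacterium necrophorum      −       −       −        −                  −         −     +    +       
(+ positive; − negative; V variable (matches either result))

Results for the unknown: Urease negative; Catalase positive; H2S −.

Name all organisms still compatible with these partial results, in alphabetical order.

Bacteroides fragilis, Cutibacterium acnes, Peptostreptococcus anaerobius

Catalase +: excludes 8 organisms — 3 left.
Urease −: all 3 remaining candidates are consistent.
H2S −: all 3 remaining candidates are consistent.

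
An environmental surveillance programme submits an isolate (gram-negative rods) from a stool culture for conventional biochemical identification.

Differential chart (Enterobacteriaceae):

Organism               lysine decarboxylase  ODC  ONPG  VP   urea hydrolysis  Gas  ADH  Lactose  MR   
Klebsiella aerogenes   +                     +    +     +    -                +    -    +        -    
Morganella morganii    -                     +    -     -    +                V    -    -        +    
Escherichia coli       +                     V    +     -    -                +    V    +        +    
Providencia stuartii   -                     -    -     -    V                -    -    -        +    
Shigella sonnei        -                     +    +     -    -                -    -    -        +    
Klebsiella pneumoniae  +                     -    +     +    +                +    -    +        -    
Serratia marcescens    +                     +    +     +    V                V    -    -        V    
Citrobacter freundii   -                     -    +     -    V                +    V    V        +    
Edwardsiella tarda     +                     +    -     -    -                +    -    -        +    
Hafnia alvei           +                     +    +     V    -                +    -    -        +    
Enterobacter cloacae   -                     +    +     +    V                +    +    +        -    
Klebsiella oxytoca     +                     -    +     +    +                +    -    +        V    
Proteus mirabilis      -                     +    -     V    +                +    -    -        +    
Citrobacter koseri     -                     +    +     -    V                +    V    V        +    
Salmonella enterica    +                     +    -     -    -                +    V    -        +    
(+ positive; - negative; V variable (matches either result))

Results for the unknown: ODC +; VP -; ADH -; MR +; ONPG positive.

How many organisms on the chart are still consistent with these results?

VP -: excludes 5 organisms — 10 left.
ADH -: all 10 remaining candidates are consistent.
MR +: all 10 remaining candidates are consistent.
ONPG +: excludes 5 organisms — 5 left.
ODC +: excludes Citrobacter freundii — 4 left.
Still consistent: Citrobacter koseri, Escherichia coli, Hafnia alvei, Shigella sonnei.

4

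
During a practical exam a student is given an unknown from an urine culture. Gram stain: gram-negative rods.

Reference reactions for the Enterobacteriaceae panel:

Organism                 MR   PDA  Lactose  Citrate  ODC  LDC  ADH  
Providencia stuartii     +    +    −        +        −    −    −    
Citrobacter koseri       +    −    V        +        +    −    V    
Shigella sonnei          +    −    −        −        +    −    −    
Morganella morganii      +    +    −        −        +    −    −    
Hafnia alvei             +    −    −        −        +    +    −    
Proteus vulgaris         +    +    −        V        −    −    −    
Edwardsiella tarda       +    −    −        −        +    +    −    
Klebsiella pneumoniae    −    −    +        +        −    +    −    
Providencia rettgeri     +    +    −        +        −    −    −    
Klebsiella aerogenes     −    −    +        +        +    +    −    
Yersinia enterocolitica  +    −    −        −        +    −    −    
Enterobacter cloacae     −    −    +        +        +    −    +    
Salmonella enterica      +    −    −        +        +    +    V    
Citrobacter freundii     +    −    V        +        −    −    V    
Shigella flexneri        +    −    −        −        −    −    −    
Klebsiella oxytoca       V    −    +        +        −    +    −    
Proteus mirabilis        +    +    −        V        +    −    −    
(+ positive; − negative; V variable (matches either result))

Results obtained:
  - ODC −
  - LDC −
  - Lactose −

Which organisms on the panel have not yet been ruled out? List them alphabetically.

Citrobacter freundii, Proteus vulgaris, Providencia rettgeri, Providencia stuartii, Shigella flexneri

ODC −: excludes 10 organisms — 7 left.
LDC −: excludes Klebsiella pneumoniae, Klebsiella oxytoca — 5 left.
Lactose −: all 5 remaining candidates are consistent.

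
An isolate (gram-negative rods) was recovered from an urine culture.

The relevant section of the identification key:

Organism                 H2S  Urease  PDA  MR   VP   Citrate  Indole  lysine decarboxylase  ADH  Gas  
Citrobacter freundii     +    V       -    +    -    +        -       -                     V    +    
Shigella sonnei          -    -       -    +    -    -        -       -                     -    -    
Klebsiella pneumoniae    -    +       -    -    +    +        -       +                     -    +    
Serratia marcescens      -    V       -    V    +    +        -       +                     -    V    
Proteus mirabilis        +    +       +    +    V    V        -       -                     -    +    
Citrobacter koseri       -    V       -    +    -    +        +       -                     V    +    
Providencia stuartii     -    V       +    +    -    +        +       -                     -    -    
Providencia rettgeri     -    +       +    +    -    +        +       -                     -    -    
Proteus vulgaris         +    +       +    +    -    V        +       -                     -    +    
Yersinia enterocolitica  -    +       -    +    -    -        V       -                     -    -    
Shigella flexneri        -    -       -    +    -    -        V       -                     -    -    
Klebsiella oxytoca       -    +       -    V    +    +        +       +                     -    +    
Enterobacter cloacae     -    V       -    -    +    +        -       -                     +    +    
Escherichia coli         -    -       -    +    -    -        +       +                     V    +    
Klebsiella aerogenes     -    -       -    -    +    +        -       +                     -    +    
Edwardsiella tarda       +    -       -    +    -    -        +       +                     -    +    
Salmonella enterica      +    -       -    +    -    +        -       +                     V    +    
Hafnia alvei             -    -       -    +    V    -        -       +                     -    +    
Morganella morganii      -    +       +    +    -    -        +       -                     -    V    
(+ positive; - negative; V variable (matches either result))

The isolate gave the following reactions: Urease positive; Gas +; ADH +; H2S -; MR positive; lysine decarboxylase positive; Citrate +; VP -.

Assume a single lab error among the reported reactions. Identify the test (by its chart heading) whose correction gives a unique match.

As reported, no row in the chart matches all 8 reactions.
Reversing ADH → still no organism matches.
Reversing H2S → still no organism matches.
Reversing Gas → still no organism matches.
Reversing Citrate → still no organism matches.
Reversing lysine decarboxylase (to -) → unique match: Citrobacter koseri.
Reversing MR → still no organism matches.
Reversing VP → still no organism matches.
Reversing Urease → still no organism matches.

lysine decarboxylase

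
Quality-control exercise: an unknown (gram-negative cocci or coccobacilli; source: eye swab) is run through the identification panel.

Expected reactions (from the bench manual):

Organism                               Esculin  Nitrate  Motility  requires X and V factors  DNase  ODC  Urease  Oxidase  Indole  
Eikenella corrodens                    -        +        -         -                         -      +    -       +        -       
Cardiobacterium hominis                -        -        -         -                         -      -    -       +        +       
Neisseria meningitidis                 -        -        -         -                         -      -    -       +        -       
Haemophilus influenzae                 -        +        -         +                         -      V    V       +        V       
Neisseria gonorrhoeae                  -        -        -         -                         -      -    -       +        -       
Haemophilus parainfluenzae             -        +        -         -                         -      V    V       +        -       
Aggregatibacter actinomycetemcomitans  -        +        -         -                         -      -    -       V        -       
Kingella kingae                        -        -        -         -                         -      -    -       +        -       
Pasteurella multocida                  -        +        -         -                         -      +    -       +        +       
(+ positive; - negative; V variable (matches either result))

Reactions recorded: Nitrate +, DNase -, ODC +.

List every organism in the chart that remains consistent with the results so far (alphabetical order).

ODC +: excludes 5 organisms — 4 left.
Nitrate +: all 4 remaining candidates are consistent.
DNase -: all 4 remaining candidates are consistent.

Eikenella corrodens, Haemophilus influenzae, Haemophilus parainfluenzae, Pasteurella multocida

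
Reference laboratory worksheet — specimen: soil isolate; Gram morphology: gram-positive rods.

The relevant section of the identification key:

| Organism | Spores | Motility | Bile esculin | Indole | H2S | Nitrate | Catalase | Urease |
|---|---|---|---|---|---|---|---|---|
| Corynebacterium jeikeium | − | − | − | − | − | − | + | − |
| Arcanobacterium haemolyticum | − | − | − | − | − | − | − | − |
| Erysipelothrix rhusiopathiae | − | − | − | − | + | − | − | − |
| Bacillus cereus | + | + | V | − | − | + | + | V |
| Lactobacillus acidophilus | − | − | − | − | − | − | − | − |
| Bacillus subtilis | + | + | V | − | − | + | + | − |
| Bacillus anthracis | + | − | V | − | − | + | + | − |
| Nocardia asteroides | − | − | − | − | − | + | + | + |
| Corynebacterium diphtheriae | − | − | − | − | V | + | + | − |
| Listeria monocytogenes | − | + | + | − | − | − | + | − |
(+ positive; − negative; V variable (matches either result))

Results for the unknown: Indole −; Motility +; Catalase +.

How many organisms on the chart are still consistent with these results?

Motility +: excludes 7 organisms — 3 left.
Catalase +: all 3 remaining candidates are consistent.
Indole −: all 3 remaining candidates are consistent.
Still consistent: Bacillus cereus, Bacillus subtilis, Listeria monocytogenes.

3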